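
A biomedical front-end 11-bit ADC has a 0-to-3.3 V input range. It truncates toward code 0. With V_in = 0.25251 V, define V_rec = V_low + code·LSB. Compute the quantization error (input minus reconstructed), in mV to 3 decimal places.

1.143 mV

Step size: 3.3 V ÷ 2^11 = 1.611 mV.
(V_in − V_low)/LSB = (0.25251 − 0)/0.00161133 = 156.7092 → code 156 (floor).
Code 156 maps back to 0 + 156×0.00161133 V = 0.25136719 V.
Error = 0.25251 − 0.25136719 = 0.00114281 V = 1.143 mV.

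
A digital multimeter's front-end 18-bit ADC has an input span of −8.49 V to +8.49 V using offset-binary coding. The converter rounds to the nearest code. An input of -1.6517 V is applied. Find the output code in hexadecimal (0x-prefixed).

With 262144 levels over 16.98 V, one step is 64.77 µV.
(-1.6517 − (−8.49)) / 6.47736e-05 = 105572.398 LSBs.
So the output code is 105572.
In hexadecimal (0x-prefixed): 0x19C64.

code 0x19C64 (decimal 105572)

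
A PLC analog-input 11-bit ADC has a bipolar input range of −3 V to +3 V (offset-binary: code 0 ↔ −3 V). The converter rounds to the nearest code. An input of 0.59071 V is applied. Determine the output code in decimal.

code 1226

Full-scale span = 6 V; LSB = 6/2^11 = 2.930 mV.
Input sits at 1225.629 steps above V_low.
round(1225.629) = 1226.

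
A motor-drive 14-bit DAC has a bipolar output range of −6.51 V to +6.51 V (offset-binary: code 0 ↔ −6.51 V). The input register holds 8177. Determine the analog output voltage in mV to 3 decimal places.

-11.920 mV

LSB = 13.02 V / 2^14 = 0.795 mV.
V_out = (−6.51) + 8177 × 0.000794678 V = -0.0119202 V.
= -11.920 mV.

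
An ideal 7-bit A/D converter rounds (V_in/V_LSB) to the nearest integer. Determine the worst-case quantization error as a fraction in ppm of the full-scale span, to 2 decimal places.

Rounding → worst-case error = ½ LSB = V_FS/2^8, so 1e+06/256 = 3906.25 ppm of full scale.

3906.25 ppm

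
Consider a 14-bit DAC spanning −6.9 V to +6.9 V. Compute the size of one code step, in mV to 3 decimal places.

Full-scale span = 13.8 V.
LSB = 13.8 / 2^14 = 13.8 / 16384 = 0.000842285 V = 0.842 mV.

0.842 mV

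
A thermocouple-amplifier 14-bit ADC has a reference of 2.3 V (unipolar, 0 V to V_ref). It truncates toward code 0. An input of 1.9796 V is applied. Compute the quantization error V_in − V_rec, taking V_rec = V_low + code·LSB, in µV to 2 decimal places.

One LSB is 2.3 V / 16384 = 140.38 µV.
Scaled input = 14101.6376 LSBs, so code = 14101.
Reconstructed: 1.9795105 V.
Error = 1.9796 − 1.9795105 = 8.9502e-05 V = 89.50 µV.

89.50 µV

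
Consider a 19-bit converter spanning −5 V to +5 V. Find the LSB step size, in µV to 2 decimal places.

Full-scale span = 10 V.
LSB = 10 / 2^19 = 10 / 524288 = 1.90735e-05 V = 19.07 µV.

19.07 µV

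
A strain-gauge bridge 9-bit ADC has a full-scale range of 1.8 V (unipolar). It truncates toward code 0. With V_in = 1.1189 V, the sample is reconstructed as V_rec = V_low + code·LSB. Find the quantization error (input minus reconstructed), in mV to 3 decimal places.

0.931 mV

Step size: 1.8 V ÷ 2^9 = 3.516 mV.
(V_in − V_low)/LSB = (1.1189 − 0)/0.00351563 = 318.2649 → code 318 (floor).
Code 318 maps back to 0 + 318×0.00351563 V = 1.1179687 V.
Error = 1.1189 − 1.1179687 = 0.00093125 V = 0.931 mV.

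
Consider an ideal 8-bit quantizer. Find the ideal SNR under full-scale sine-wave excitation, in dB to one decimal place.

49.9 dB

SNR ≈ 6.02·N + 1.76 dB = 6.02·8 + 1.76 = 49.92 dB.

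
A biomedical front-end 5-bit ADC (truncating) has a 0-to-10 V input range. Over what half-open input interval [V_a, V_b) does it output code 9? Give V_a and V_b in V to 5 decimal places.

LSB = 10/2^5 = 312.500 mV.
V_a = V_low + 9·LSB = 2.8125 V; V_b = V_low + 10·LSB = 3.125 V.

[2.81250 V, 3.12500 V)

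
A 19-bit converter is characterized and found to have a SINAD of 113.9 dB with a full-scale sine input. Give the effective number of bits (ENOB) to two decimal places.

18.63 bits

ENOB = (SINAD − 1.76) / 6.02 = (113.9 − 1.76)/6.02 = 18.628.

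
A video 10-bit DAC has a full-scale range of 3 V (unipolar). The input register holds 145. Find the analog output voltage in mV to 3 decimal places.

LSB = 3 V / 2^10 = 2.930 mV.
V_out = 0 + 145 × 0.00292969 V = 0.424805 V.
= 424.805 mV.

424.805 mV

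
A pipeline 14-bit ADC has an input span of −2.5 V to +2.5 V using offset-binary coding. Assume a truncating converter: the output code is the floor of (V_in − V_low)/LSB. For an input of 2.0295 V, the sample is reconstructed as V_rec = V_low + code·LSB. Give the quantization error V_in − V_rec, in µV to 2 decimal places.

81.05 µV

One LSB is 5 V / 16384 = 305.18 µV.
(2.0295 − (−2.5))/0.000305176 = 14842.2656; ⌊·⌋ gives code 14842.
Code 14842 maps back to (−2.5) + 14842×0.000305176 V = 2.0294189 V.
Difference: 8.10547e-05 V → 81.05 µV.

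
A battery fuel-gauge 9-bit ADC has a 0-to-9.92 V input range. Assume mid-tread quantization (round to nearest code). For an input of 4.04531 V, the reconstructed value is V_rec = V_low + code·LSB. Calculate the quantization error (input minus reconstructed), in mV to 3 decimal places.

One LSB is 9.92 V / 512 = 19.375 mV.
Scaled input = 208.7902 LSBs, so code = 209.
V_rec = 0 + 209·0.019375 = 4.049375 V.
Error = 4.04531 − 4.049375 = -0.004065 V = -4.065 mV.

-4.065 mV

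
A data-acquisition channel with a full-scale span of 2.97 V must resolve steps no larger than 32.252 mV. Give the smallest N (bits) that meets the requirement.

Number of steps required ≥ 2.97 V / 32.252 mV = 92.09.
Need 2^N ≥ 92.09; 2^6 = 64, 2^7 = 128.
Minimum N = 7.

7 bits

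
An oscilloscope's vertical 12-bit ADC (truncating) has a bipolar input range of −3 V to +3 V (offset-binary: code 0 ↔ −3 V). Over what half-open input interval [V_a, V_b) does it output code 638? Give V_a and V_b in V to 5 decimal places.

LSB = 6/2^12 = 1.465 mV.
V_a = V_low + 638·LSB = -2.06543 V; V_b = V_low + 639·LSB = -2.06396 V.

[-2.06543 V, -2.06396 V)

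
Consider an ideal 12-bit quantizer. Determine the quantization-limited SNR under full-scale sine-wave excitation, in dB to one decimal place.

SNR ≈ 6.02·N + 1.76 dB = 6.02·12 + 1.76 = 74.00 dB.

74.0 dB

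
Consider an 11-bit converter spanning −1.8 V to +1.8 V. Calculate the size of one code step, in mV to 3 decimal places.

Full-scale span = 3.6 V.
LSB = 3.6 / 2^11 = 3.6 / 2048 = 0.00175781 V = 1.758 mV.

1.758 mV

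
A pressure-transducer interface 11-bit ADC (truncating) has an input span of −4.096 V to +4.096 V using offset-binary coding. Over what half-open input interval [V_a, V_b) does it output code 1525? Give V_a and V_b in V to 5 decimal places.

LSB = 8.192/2^11 = 4.000 mV.
V_a = V_low + 1525·LSB = 2.004 V; V_b = V_low + 1526·LSB = 2.008 V.

[2.00400 V, 2.00800 V)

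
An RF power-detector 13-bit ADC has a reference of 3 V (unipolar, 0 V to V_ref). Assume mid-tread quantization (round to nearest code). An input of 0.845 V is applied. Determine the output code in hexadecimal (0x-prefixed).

Full-scale span = 3 V; LSB = 3/2^13 = 366.21 µV.
(0.845 − 0) / 0.000366211 = 2307.413 LSBs.
So the output code is 2307.
In hexadecimal (0x-prefixed): 0x903.

code 0x903 (decimal 2307)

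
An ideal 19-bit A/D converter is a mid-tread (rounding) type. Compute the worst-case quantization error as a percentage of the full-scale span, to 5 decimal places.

Rounding → worst-case error = ½ LSB = V_FS/2^20, so 100/1048576 = 9.53674e-05 % of full scale.

0.00010 %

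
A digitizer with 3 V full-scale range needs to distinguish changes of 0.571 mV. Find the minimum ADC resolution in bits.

13 bits

Number of steps required ≥ 3 V / 0.571 mV = 5253.94.
Need 2^N ≥ 5253.94; 2^12 = 4096, 2^13 = 8192.
Minimum N = 13.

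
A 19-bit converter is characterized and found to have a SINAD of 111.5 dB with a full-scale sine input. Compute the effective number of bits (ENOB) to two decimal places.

ENOB = (SINAD − 1.76) / 6.02 = (111.5 − 1.76)/6.02 = 18.229.

18.23 bits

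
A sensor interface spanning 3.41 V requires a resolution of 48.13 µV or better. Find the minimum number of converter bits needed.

17 bits

Number of steps required ≥ 3.41 V / 48.13 µV = 70849.78.
Need 2^N ≥ 70849.78; 2^16 = 65536, 2^17 = 131072.
Minimum N = 17.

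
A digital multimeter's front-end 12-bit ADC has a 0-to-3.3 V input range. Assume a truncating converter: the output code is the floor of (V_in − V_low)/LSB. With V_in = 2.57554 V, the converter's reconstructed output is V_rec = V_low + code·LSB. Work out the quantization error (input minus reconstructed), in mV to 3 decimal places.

0.638 mV

LSB = 3.3/2^12 = 0.806 mV.
Scaled input = 3196.7915 LSBs, so code = 3196.
V_rec = 0 + 3196·0.000805664 = 2.5749023 V.
Difference: 0.000637656 V → 0.638 mV.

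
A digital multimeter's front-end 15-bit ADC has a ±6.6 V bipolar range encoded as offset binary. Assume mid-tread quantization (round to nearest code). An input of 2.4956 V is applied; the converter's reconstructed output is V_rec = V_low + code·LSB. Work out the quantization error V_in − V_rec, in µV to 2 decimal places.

LSB = 13.2/2^15 = 402.83 µV.
(V_in − V_low)/LSB = (2.4956 − (−6.6))/0.000402832 = 22579.1379 → code 22579 (round).
Reconstructed: 2.4955444 V.
Difference: 5.55664e-05 V → 55.57 µV.

55.57 µV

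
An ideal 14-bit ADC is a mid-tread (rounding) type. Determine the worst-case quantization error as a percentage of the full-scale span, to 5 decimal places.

0.00305 %

Rounding → worst-case error = ½ LSB = V_FS/2^15, so 100/32768 = 0.00305176 % of full scale.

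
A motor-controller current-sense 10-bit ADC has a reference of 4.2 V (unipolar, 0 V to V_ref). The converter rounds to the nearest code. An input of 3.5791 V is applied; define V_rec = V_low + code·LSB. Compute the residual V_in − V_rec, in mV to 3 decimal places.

One LSB is 4.2 V / 1024 = 4.102 mV.
Scaled input = 872.6187 LSBs, so code = 873.
Reconstructed: 3.5806641 V.
Error = 3.5791 − 3.5806641 = -0.00156406 V = -1.564 mV.

-1.564 mV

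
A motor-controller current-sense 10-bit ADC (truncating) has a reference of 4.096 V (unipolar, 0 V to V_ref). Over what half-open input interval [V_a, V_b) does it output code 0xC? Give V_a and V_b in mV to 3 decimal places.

LSB = 4.096/2^10 = 4.000 mV.
Code 0xC = 12 decimal.
V_a = V_low + 12·LSB = 0.048 V; V_b = V_low + 13·LSB = 0.052 V.

[48.000 mV, 52.000 mV)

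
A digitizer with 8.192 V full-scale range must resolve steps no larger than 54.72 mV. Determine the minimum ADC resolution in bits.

Number of steps required ≥ 8.192 V / 54.72 mV = 149.71.
Need 2^N ≥ 149.71; 2^7 = 128, 2^8 = 256.
Minimum N = 8.

8 bits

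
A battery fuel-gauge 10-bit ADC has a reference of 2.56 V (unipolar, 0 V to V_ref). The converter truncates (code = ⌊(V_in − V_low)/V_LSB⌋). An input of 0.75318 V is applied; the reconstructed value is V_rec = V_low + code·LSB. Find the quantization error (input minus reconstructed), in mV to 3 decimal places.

0.680 mV

One LSB is 2.56 V / 1024 = 2.500 mV.
Scaled input = 301.2720 LSBs, so code = 301.
Reconstructed: 0.7525 V.
Error = 0.75318 − 0.7525 = 0.00068 V = 0.680 mV.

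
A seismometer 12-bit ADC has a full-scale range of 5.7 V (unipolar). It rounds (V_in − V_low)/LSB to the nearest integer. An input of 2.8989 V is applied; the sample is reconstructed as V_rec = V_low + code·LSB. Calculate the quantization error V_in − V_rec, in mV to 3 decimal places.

One LSB is 5.7 V / 4096 = 1.392 mV.
Scaled input = 2083.1394 LSBs, so code = 2083.
V_rec = 0 + 2083·0.0013916 = 2.8987061 V.
Error = 2.8989 − 2.8987061 = 0.000193945 V = 0.194 mV.

0.194 mV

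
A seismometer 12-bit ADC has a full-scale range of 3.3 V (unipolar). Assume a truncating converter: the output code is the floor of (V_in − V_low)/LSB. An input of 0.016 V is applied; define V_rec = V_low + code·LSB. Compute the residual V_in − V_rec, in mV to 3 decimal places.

0.692 mV

One LSB is 3.3 V / 4096 = 0.806 mV.
Scaled input = 19.8594 LSBs, so code = 19.
V_rec = 0 + 19·0.000805664 = 0.015307617 V.
Error = 0.016 − 0.015307617 = 0.000692383 V = 0.692 mV.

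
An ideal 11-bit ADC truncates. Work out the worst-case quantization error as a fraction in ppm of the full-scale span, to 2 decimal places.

Truncating → worst-case error = 1 LSB = V_FS/2^11, so 1e+06/2048 = 488.281 ppm of full scale.

488.28 ppm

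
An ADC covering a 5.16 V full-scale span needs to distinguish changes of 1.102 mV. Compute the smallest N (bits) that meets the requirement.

13 bits

Number of steps required ≥ 5.16 V / 1.102 mV = 4682.40.
Need 2^N ≥ 4682.40; 2^12 = 4096, 2^13 = 8192.
Minimum N = 13.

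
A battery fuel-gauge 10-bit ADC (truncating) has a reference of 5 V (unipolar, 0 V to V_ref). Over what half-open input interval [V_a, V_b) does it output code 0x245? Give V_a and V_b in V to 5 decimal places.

[2.83691 V, 2.84180 V)

LSB = 5/2^10 = 4.883 mV.
Code 0x245 = 581 decimal.
V_a = V_low + 581·LSB = 2.83691 V; V_b = V_low + 582·LSB = 2.8418 V.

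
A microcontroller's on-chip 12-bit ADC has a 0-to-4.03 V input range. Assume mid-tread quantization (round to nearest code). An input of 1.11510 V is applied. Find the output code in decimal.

LSB = 4.03 V / 4096 = 0.984 mV.
(V_in − V_low)/LSB = (1.11510 − 0) / 0.000983887 = 1133.362.
round(1133.362) = 1133.

code 1133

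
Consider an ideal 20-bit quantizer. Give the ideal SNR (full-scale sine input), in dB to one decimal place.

SNR ≈ 6.02·N + 1.76 dB = 6.02·20 + 1.76 = 122.16 dB.

122.2 dB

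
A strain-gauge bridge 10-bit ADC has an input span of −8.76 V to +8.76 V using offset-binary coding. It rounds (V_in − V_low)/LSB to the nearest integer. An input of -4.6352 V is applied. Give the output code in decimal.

code 241

With 1024 levels over 17.52 V, one step is 17.109 mV.
(V_in − V_low)/LSB = (-4.6352 − (−8.76)) / 0.0171094 = 241.084.
round(241.084) = 241.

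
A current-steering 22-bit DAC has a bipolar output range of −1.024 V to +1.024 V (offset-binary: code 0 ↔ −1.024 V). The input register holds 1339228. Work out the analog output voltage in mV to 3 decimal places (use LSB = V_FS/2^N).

-370.080 mV

LSB = 2.048 V / 2^22 = 0.49 µV.
V_out = (−1.024) + 1339228 × 4.88281e-07 V = -0.37008 V.
= -370.080 mV.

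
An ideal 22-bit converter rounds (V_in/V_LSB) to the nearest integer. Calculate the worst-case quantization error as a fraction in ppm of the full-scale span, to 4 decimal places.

Rounding → worst-case error = ½ LSB = V_FS/2^23, so 1e+06/8388608 = 0.119209 ppm of full scale.

0.1192 ppm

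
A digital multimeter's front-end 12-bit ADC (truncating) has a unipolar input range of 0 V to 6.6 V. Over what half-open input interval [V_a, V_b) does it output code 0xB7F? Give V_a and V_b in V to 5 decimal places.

[4.74214 V, 4.74375 V)

LSB = 6.6/2^12 = 1.611 mV.
Code 0xB7F = 2943 decimal.
V_a = V_low + 2943·LSB = 4.74214 V; V_b = V_low + 2944·LSB = 4.74375 V.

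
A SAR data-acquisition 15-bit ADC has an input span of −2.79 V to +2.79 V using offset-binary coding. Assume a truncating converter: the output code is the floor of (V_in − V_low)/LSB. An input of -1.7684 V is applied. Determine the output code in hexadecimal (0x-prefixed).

With 32768 levels over 5.58 V, one step is 170.29 µV.
(V_in − V_low)/LSB = (-1.7684 − (−2.79)) / 0.000170288 = 5999.245.
So the output code is 5999.
In hexadecimal (0x-prefixed): 0x176F.

code 0x176F (decimal 5999)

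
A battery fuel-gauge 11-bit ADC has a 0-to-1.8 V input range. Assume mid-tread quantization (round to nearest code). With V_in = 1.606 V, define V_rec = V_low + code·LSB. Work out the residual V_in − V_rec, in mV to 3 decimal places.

0.238 mV

Step size: 1.8 V ÷ 2^11 = 0.879 mV.
(1.606 − 0)/0.000878906 = 1827.2711; round gives code 1827.
Code 1827 maps back to 0 + 1827×0.000878906 V = 1.6057617 V.
Error = 1.606 − 1.6057617 = 0.000238281 V = 0.238 mV.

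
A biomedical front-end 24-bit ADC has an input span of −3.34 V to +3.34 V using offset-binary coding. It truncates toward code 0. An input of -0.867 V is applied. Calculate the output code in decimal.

code 6211086

With 16777216 levels over 6.68 V, one step is 0.40 µV.
Input sits at 6211086.103 steps above V_low.
So the output code is 6211086.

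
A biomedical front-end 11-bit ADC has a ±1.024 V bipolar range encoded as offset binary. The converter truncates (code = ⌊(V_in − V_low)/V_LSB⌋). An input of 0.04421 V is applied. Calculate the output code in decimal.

LSB = 2.048 V / 2048 = 1.000 mV.
Input sits at 1068.210 steps above V_low.
Floor → code 1068.

code 1068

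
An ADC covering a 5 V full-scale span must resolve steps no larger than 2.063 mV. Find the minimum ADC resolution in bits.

12 bits

Number of steps required ≥ 5 V / 2.063 mV = 2423.65.
Need 2^N ≥ 2423.65; 2^11 = 2048, 2^12 = 4096.
Minimum N = 12.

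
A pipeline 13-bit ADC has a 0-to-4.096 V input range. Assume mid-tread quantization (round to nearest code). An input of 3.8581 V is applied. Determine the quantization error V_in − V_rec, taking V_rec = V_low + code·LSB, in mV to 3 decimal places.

0.100 mV

One LSB is 4.096 V / 8192 = 0.500 mV.
(3.8581 − 0)/0.0005 = 7716.2000; round gives code 7716.
V_rec = 0 + 7716·0.0005 = 3.858 V.
Difference: 0.0001 V → 0.100 mV.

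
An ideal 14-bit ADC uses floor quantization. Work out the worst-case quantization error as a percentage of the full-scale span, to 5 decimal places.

0.00610 %

Truncating → worst-case error = 1 LSB = V_FS/2^14, so 100/16384 = 0.00610352 % of full scale.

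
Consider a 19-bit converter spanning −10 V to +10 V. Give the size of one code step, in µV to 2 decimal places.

38.15 µV

Full-scale span = 20 V.
LSB = 20 / 2^19 = 20 / 524288 = 3.8147e-05 V = 38.15 µV.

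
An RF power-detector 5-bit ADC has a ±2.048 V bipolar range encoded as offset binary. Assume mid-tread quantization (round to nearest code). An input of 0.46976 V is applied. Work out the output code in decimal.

code 20

LSB = 4.096 V / 32 = 128.000 mV.
(0.46976 − (−2.048)) / 0.128 = 19.670 LSBs.
So the output code is 20.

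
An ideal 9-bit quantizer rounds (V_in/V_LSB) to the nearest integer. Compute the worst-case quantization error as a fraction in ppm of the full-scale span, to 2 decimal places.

976.56 ppm

Rounding → worst-case error = ½ LSB = V_FS/2^10, so 1e+06/1024 = 976.562 ppm of full scale.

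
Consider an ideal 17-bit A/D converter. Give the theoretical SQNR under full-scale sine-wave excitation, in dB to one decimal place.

SNR ≈ 6.02·N + 1.76 dB = 6.02·17 + 1.76 = 104.10 dB.

104.1 dB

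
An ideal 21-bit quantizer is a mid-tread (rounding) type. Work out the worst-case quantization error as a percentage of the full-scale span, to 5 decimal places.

Rounding → worst-case error = ½ LSB = V_FS/2^22, so 100/4194304 = 2.38419e-05 % of full scale.

0.00002 %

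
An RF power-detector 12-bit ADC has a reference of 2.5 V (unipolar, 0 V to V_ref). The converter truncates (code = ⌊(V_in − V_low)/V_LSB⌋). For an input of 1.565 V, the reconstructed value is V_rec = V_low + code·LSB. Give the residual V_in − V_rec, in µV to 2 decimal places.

58.59 µV

Step size: 2.5 V ÷ 2^12 = 0.610 mV.
Scaled input = 2564.0960 LSBs, so code = 2564.
V_rec = 0 + 2564·0.000610352 = 1.5649414 V.
Difference: 5.85937e-05 V → 58.59 µV.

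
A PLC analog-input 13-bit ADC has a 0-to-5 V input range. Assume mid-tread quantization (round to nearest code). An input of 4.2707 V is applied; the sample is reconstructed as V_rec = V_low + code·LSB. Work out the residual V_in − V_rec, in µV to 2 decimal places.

70.12 µV

One LSB is 5 V / 8192 = 0.610 mV.
(V_in − V_low)/LSB = (4.2707 − 0)/0.000610352 = 6997.1149 → code 6997 (round).
V_rec = 0 + 6997·0.000610352 = 4.2706299 V.
Difference: 7.01172e-05 V → 70.12 µV.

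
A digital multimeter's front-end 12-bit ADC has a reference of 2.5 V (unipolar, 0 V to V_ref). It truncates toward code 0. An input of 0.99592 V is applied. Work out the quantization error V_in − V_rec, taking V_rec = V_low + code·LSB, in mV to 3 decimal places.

0.437 mV

One LSB is 2.5 V / 4096 = 0.610 mV.
(V_in − V_low)/LSB = (0.99592 − 0)/0.000610352 = 1631.7153 → code 1631 (floor).
V_rec = 0 + 1631·0.000610352 = 0.9954834 V.
Error = 0.99592 − 0.9954834 = 0.000436602 V = 0.437 mV.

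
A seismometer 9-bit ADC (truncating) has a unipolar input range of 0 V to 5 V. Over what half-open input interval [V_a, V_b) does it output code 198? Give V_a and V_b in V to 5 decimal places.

[1.93359 V, 1.94336 V)

LSB = 5/2^9 = 9.766 mV.
V_a = V_low + 198·LSB = 1.93359 V; V_b = V_low + 199·LSB = 1.94336 V.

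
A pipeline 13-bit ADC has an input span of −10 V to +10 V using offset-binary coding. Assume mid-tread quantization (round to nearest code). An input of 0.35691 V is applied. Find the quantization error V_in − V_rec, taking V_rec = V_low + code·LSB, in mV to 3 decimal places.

0.465 mV

One LSB is 20 V / 8192 = 2.441 mV.
(V_in − V_low)/LSB = (0.35691 − (−10))/0.00244141 = 4242.1903 → code 4242 (round).
Code 4242 maps back to (−10) + 4242×0.00244141 V = 0.35644531 V.
Error = 0.35691 − 0.35644531 = 0.000464687 V = 0.465 mV.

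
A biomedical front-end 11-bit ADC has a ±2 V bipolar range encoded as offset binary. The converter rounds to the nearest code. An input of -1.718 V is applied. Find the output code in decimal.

LSB = 4 V / 2048 = 1.953 mV.
Input sits at 144.384 steps above V_low.
round(144.384) = 144.

code 144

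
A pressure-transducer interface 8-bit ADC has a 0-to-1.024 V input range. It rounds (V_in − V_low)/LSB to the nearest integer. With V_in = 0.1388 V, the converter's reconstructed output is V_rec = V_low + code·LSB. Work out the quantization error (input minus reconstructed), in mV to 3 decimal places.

-1.200 mV

LSB = 1.024/2^8 = 4.000 mV.
Scaled input = 34.7000 LSBs, so code = 35.
Code 35 maps back to 0 + 35×0.004 V = 0.14 V.
Error = 0.1388 − 0.14 = -0.0012 V = -1.200 mV.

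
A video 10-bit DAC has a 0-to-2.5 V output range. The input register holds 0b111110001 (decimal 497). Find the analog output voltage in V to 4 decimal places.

LSB = 2.5 V / 2^10 = 2.441 mV.
Code 0b111110001 = 497 decimal.
V_out = 0 + 497 × 0.00244141 V = 1.21338 V.

1.2134 V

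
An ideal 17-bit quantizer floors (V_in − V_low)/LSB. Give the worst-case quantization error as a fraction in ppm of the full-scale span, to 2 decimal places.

7.63 ppm

Truncating → worst-case error = 1 LSB = V_FS/2^17, so 1e+06/131072 = 7.62939 ppm of full scale.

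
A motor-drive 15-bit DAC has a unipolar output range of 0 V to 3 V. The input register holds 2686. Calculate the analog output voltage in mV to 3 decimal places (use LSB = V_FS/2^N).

LSB = 3 V / 2^15 = 91.55 µV.
V_out = 0 + 2686 × 9.15527e-05 V = 0.245911 V.
= 245.911 mV.

245.911 mV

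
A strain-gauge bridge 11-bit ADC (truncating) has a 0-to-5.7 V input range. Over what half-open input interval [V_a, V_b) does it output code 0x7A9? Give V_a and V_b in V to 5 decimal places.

LSB = 5.7/2^11 = 2.783 mV.
Code 0x7A9 = 1961 decimal.
V_a = V_low + 1961·LSB = 5.45786 V; V_b = V_low + 1962·LSB = 5.46064 V.

[5.45786 V, 5.46064 V)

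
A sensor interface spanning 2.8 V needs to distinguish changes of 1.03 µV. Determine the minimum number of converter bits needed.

22 bits

Number of steps required ≥ 2.8 V / 1.03 µV = 2718446.60.
Need 2^N ≥ 2718446.60; 2^21 = 2097152, 2^22 = 4194304.
Minimum N = 22.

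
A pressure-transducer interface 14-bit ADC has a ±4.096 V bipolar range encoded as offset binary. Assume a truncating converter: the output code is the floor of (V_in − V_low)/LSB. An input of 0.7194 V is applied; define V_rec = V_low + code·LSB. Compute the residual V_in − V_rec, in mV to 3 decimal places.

0.400 mV

One LSB is 8.192 V / 16384 = 0.500 mV.
Scaled input = 9630.8000 LSBs, so code = 9630.
Reconstructed: 0.719 V.
V_in − V_rec = 0.0004 V = 0.400 mV.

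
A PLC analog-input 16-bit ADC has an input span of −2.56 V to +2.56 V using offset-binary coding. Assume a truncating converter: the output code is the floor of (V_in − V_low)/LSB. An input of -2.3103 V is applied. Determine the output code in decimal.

Full-scale span = 5.12 V; LSB = 5.12/2^16 = 78.12 µV.
Input sits at 3196.160 steps above V_low.
Floor → code 3196.

code 3196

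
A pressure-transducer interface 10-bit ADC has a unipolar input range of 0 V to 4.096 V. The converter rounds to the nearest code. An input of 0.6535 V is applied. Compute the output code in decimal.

Full-scale span = 4.096 V; LSB = 4.096/2^10 = 4.000 mV.
(V_in − V_low)/LSB = (0.6535 − 0) / 0.004 = 163.375.
Round → code 163.

code 163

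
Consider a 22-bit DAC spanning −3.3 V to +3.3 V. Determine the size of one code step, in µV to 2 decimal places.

Full-scale span = 6.6 V.
LSB = 6.6 / 2^22 = 6.6 / 4194304 = 1.57356e-06 V = 1.57 µV.

1.57 µV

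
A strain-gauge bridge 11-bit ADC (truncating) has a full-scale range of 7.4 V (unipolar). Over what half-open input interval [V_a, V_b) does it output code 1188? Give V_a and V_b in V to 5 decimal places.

LSB = 7.4/2^11 = 3.613 mV.
V_a = V_low + 1188·LSB = 4.29258 V; V_b = V_low + 1189·LSB = 4.29619 V.

[4.29258 V, 4.29619 V)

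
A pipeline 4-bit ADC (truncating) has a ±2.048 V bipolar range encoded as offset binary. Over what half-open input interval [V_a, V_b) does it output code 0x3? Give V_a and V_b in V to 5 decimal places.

LSB = 4.096/2^4 = 256.000 mV.
Code 0x3 = 3 decimal.
V_a = V_low + 3·LSB = -1.28 V; V_b = V_low + 4·LSB = -1.024 V.

[-1.28000 V, -1.02400 V)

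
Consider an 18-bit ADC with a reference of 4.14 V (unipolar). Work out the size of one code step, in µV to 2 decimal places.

15.79 µV

Full-scale span = 4.14 V.
LSB = 4.14 / 2^18 = 4.14 / 262144 = 1.57928e-05 V = 15.79 µV.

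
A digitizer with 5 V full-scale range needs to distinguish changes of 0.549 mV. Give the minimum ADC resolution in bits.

Number of steps required ≥ 5 V / 0.549 mV = 9107.47.
Need 2^N ≥ 9107.47; 2^13 = 8192, 2^14 = 16384.
Minimum N = 14.

14 bits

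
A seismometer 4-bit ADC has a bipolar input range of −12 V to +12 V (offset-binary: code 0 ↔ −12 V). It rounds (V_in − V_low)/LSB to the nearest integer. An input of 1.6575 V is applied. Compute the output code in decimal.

With 16 levels over 24 V, one step is 1.5000 V.
(V_in − V_low)/LSB = (1.6575 − (−12)) / 1.5 = 9.105.
round(9.105) = 9.

code 9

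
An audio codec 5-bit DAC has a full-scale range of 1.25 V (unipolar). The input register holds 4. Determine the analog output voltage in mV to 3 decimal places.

156.250 mV

LSB = 1.25 V / 2^5 = 39.062 mV.
V_out = 0 + 4 × 0.0390625 V = 0.15625 V.
= 156.250 mV.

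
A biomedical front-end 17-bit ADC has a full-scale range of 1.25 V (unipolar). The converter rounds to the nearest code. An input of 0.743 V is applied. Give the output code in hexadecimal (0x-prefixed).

code 0x13055 (decimal 77909)

With 131072 levels over 1.25 V, one step is 9.54 µV.
(0.743 − 0) / 9.53674e-06 = 77909.197 LSBs.
So the output code is 77909.
In hexadecimal (0x-prefixed): 0x13055.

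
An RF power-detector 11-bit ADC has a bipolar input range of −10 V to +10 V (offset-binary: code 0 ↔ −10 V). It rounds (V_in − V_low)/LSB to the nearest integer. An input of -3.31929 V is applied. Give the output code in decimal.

code 684

With 2048 levels over 20 V, one step is 9.766 mV.
Input sits at 684.105 steps above V_low.
So the output code is 684.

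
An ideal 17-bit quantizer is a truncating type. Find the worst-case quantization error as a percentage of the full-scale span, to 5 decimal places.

0.00076 %

Truncating → worst-case error = 1 LSB = V_FS/2^17, so 100/131072 = 0.000762939 % of full scale.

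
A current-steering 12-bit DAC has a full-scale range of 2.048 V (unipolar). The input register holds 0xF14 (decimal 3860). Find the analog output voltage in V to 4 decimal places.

LSB = 2.048 V / 2^12 = 0.500 mV.
Code 0xF14 = 3860 decimal.
V_out = 0 + 3860 × 0.0005 V = 1.93 V.

1.9300 V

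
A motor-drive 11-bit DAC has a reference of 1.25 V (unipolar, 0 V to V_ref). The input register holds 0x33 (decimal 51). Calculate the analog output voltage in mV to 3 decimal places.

LSB = 1.25 V / 2^11 = 0.610 mV.
Code 0x33 = 51 decimal.
V_out = 0 + 51 × 0.000610352 V = 0.0311279 V.
= 31.128 mV.

31.128 mV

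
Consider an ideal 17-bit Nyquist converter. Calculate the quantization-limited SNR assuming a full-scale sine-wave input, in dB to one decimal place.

SNR ≈ 6.02·N + 1.76 dB = 6.02·17 + 1.76 = 104.10 dB.

104.1 dB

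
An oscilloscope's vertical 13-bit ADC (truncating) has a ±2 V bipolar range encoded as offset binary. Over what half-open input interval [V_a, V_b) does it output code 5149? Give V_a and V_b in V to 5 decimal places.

LSB = 4/2^13 = 488.28 µV.
V_a = V_low + 5149·LSB = 0.51416 V; V_b = V_low + 5150·LSB = 0.514648 V.

[0.51416 V, 0.51465 V)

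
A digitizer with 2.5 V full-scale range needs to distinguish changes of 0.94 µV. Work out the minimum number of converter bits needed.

Number of steps required ≥ 2.5 V / 0.94 µV = 2659574.47.
Need 2^N ≥ 2659574.47; 2^21 = 2097152, 2^22 = 4194304.
Minimum N = 22.

22 bits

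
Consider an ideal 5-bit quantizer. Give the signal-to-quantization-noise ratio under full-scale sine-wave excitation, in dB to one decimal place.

SNR ≈ 6.02·N + 1.76 dB = 6.02·5 + 1.76 = 31.86 dB.

31.9 dB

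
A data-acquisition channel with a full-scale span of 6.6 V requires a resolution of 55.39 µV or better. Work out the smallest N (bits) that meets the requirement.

Number of steps required ≥ 6.6 V / 55.39 µV = 119155.08.
Need 2^N ≥ 119155.08; 2^16 = 65536, 2^17 = 131072.
Minimum N = 17.

17 bits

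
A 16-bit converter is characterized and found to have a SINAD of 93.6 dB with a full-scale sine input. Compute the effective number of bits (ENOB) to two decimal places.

15.26 bits

ENOB = (SINAD − 1.76) / 6.02 = (93.6 − 1.76)/6.02 = 15.256.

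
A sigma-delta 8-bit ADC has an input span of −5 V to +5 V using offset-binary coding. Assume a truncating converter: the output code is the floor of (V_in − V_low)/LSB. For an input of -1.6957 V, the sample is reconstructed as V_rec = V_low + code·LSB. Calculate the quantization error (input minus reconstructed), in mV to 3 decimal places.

One LSB is 10 V / 256 = 39.062 mV.
(V_in − V_low)/LSB = (-1.6957 − (−5))/0.0390625 = 84.5901 → code 84 (floor).
V_rec = (−5) + 84·0.0390625 = -1.71875 V.
Difference: 0.02305 V → 23.050 mV.

23.050 mV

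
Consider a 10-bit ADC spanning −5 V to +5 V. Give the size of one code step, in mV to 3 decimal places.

Full-scale span = 10 V.
LSB = 10 / 2^10 = 10 / 1024 = 0.00976562 V = 9.766 mV.

9.766 mV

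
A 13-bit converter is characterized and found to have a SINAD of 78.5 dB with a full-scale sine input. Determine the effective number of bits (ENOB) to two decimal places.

ENOB = (SINAD − 1.76) / 6.02 = (78.5 − 1.76)/6.02 = 12.748.

12.75 bits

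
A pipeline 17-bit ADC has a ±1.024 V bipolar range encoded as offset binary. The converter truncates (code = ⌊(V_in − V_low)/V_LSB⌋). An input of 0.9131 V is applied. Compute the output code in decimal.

With 131072 levels over 2.048 V, one step is 15.62 µV.
Input sits at 123974.400 steps above V_low.
Floor → code 123974.

code 123974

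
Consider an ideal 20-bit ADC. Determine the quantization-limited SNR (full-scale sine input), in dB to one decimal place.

SNR ≈ 6.02·N + 1.76 dB = 6.02·20 + 1.76 = 122.16 dB.

122.2 dB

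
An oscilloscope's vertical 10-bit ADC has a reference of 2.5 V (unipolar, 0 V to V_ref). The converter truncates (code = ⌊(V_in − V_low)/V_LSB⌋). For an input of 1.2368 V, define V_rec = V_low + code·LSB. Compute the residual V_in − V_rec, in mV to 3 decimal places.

1.448 mV

LSB = 2.5/2^10 = 2.441 mV.
(1.2368 − 0)/0.00244141 = 506.5933; ⌊·⌋ gives code 506.
Reconstructed: 1.2353516 V.
V_in − V_rec = 0.00144844 V = 1.448 mV.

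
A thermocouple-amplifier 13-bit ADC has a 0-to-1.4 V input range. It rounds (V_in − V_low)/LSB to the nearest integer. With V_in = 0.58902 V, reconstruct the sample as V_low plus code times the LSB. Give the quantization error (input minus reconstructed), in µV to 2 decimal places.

Step size: 1.4 V ÷ 2^13 = 170.90 µV.
(0.58902 − 0)/0.000170898 = 3446.6085; round gives code 3447.
Code 3447 maps back to 0 + 3447×0.000170898 V = 0.58908691 V.
V_in − V_rec = -6.69141e-05 V = -66.91 µV.

-66.91 µV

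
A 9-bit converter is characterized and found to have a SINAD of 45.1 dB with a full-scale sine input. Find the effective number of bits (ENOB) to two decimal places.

ENOB = (SINAD − 1.76) / 6.02 = (45.1 − 1.76)/6.02 = 7.199.

7.20 bits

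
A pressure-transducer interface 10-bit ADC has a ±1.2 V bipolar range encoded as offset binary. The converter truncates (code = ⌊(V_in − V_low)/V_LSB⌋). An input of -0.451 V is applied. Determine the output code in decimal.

code 319

Full-scale span = 2.4 V; LSB = 2.4/2^10 = 2.344 mV.
Input sits at 319.573 steps above V_low.
So the output code is 319.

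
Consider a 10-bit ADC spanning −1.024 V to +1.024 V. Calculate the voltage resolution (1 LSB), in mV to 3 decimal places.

Full-scale span = 2.048 V.
LSB = 2.048 / 2^10 = 2.048 / 1024 = 0.002 V = 2.000 mV.

2.000 mV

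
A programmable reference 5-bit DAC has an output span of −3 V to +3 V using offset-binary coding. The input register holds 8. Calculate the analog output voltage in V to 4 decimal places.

LSB = 6 V / 2^5 = 187.500 mV.
V_out = (−3) + 8 × 0.1875 V = -1.5 V.

-1.5000 V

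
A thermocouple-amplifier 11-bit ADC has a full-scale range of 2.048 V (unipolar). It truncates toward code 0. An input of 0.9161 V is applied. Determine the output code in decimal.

LSB = 2.048 V / 2048 = 1.000 mV.
Input sits at 916.100 steps above V_low.
Floor → code 916.

code 916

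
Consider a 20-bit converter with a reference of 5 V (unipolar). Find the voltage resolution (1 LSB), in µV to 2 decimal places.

4.77 µV

Full-scale span = 5 V.
LSB = 5 / 2^20 = 5 / 1048576 = 4.76837e-06 V = 4.77 µV.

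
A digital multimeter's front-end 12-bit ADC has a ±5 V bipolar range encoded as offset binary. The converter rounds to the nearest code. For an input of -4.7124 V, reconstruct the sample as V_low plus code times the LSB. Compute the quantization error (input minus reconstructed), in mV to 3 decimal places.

LSB = 10/2^12 = 2.441 mV.
(-4.7124 − (−5))/0.00244141 = 117.8010; round gives code 118.
Code 118 maps back to (−5) + 118×0.00244141 V = -4.7119141 V.
Error = -4.7124 − (−4.7119141) = -0.000485937 V = -0.486 mV.

-0.486 mV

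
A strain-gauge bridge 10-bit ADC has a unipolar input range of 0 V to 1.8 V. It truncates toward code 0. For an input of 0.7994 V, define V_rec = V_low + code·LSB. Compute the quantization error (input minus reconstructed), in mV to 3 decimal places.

LSB = 1.8/2^10 = 1.758 mV.
(0.7994 − 0)/0.00175781 = 454.7698; ⌊·⌋ gives code 454.
Code 454 maps back to 0 + 454×0.00175781 V = 0.79804688 V.
Difference: 0.00135312 V → 1.353 mV.

1.353 mV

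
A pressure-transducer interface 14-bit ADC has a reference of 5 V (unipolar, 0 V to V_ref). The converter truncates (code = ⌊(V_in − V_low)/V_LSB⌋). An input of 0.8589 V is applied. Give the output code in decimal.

LSB = 5 V / 16384 = 305.18 µV.
(V_in − V_low)/LSB = (0.8589 − 0) / 0.000305176 = 2814.444.
Floor → code 2814.

code 2814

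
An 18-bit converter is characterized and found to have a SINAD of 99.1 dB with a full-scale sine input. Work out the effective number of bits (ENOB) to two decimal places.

16.17 bits

ENOB = (SINAD − 1.76) / 6.02 = (99.1 − 1.76)/6.02 = 16.169.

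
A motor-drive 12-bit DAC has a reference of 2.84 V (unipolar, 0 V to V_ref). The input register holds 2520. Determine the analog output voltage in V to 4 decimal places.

1.7473 V

LSB = 2.84 V / 2^12 = 0.693 mV.
V_out = 0 + 2520 × 0.000693359 V = 1.74727 V.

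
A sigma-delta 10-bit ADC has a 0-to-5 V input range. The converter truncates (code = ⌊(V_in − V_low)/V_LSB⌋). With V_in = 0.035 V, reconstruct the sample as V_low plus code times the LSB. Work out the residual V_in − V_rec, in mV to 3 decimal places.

One LSB is 5 V / 1024 = 4.883 mV.
(V_in − V_low)/LSB = (0.035 − 0)/0.00488281 = 7.1680 → code 7 (floor).
Reconstructed: 0.034179688 V.
V_in − V_rec = 0.000820312 V = 0.820 mV.

0.820 mV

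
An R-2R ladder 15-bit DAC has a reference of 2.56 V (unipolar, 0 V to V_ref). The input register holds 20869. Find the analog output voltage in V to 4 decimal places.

1.6304 V

LSB = 2.56 V / 2^15 = 78.12 µV.
V_out = 0 + 20869 × 7.8125e-05 V = 1.63039 V.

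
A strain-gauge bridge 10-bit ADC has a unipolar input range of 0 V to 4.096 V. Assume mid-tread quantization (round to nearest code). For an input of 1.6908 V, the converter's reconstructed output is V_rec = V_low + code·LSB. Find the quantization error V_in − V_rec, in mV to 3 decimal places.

Step size: 4.096 V ÷ 2^10 = 4.000 mV.
(1.6908 − 0)/0.004 = 422.7000; round gives code 423.
Reconstructed: 1.692 V.
Error = 1.6908 − 1.692 = -0.0012 V = -1.200 mV.

-1.200 mV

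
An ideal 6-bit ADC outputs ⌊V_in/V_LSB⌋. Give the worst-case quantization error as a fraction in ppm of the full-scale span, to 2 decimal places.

15625.00 ppm

Truncating → worst-case error = 1 LSB = V_FS/2^6, so 1e+06/64 = 15625 ppm of full scale.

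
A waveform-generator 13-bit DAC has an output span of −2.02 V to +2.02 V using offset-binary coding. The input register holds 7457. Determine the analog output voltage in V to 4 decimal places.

LSB = 4.04 V / 2^13 = 493.16 µV.
V_out = (−2.02) + 7457 × 0.000493164 V = 1.65752 V.

1.6575 V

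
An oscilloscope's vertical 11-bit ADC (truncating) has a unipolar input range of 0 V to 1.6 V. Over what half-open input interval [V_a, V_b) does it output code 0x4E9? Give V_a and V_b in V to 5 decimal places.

[0.98203 V, 0.98281 V)

LSB = 1.6/2^11 = 0.781 mV.
Code 0x4E9 = 1257 decimal.
V_a = V_low + 1257·LSB = 0.982031 V; V_b = V_low + 1258·LSB = 0.982812 V.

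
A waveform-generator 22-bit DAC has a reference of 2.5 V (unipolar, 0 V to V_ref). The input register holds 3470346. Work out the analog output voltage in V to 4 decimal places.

2.0685 V

LSB = 2.5 V / 2^22 = 0.60 µV.
V_out = 0 + 3470346 × 5.96046e-07 V = 2.06849 V.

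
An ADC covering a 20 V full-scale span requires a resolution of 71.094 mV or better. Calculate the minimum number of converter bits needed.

Number of steps required ≥ 20 V / 71.094 mV = 281.32.
Need 2^N ≥ 281.32; 2^8 = 256, 2^9 = 512.
Minimum N = 9.

9 bits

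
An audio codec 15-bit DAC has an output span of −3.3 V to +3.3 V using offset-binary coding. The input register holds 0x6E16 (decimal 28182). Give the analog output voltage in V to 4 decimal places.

LSB = 6.6 V / 2^15 = 201.42 µV.
Code 0x6E16 = 28182 decimal.
V_out = (−3.3) + 28182 × 0.000201416 V = 2.37631 V.

2.3763 V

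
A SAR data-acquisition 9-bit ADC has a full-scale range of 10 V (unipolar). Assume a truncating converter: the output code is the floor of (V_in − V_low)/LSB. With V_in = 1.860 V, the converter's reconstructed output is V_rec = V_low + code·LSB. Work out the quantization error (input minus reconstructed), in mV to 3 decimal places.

4.531 mV

One LSB is 10 V / 512 = 19.531 mV.
(1.860 − 0)/0.0195312 = 95.2320; ⌊·⌋ gives code 95.
Reconstructed: 1.8554688 V.
Difference: 0.00453125 V → 4.531 mV.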